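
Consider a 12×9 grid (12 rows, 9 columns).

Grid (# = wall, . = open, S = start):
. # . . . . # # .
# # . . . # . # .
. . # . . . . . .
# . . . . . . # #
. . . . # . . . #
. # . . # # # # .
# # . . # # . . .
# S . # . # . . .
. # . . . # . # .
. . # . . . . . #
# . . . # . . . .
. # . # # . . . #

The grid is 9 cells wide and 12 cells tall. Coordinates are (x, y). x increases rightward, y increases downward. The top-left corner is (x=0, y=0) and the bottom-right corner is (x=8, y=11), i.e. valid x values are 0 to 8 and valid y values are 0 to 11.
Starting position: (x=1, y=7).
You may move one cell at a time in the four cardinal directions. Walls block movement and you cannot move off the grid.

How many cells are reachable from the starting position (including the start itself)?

BFS flood-fill from (x=1, y=7):
  Distance 0: (x=1, y=7)
  Distance 1: (x=2, y=7)
  Distance 2: (x=2, y=6), (x=2, y=8)
  Distance 3: (x=2, y=5), (x=3, y=6), (x=3, y=8)
  Distance 4: (x=2, y=4), (x=3, y=5), (x=4, y=8), (x=3, y=9)
  Distance 5: (x=2, y=3), (x=1, y=4), (x=3, y=4), (x=4, y=7), (x=4, y=9), (x=3, y=10)
  Distance 6: (x=1, y=3), (x=3, y=3), (x=0, y=4), (x=5, y=9), (x=2, y=10)
  Distance 7: (x=1, y=2), (x=3, y=2), (x=4, y=3), (x=0, y=5), (x=6, y=9), (x=1, y=10), (x=5, y=10), (x=2, y=11)
  Distance 8: (x=3, y=1), (x=0, y=2), (x=4, y=2), (x=5, y=3), (x=6, y=8), (x=1, y=9), (x=7, y=9), (x=6, y=10), (x=5, y=11)
  Distance 9: (x=3, y=0), (x=2, y=1), (x=4, y=1), (x=5, y=2), (x=6, y=3), (x=5, y=4), (x=6, y=7), (x=0, y=9), (x=7, y=10), (x=6, y=11)
  Distance 10: (x=2, y=0), (x=4, y=0), (x=6, y=2), (x=6, y=4), (x=6, y=6), (x=7, y=7), (x=0, y=8), (x=8, y=10), (x=7, y=11)
  Distance 11: (x=5, y=0), (x=6, y=1), (x=7, y=2), (x=7, y=4), (x=7, y=6), (x=8, y=7)
  Distance 12: (x=8, y=2), (x=8, y=6), (x=8, y=8)
  Distance 13: (x=8, y=1), (x=8, y=5)
  Distance 14: (x=8, y=0)
Total reachable: 70 (grid has 72 open cells total)

Answer: Reachable cells: 70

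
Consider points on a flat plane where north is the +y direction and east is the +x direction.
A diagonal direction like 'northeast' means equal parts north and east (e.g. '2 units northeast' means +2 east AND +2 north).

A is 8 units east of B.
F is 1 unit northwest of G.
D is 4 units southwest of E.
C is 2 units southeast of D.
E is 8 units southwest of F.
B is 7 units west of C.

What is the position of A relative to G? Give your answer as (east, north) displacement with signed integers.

Answer: A is at (east=-10, north=-13) relative to G.

Derivation:
Place G at the origin (east=0, north=0).
  F is 1 unit northwest of G: delta (east=-1, north=+1); F at (east=-1, north=1).
  E is 8 units southwest of F: delta (east=-8, north=-8); E at (east=-9, north=-7).
  D is 4 units southwest of E: delta (east=-4, north=-4); D at (east=-13, north=-11).
  C is 2 units southeast of D: delta (east=+2, north=-2); C at (east=-11, north=-13).
  B is 7 units west of C: delta (east=-7, north=+0); B at (east=-18, north=-13).
  A is 8 units east of B: delta (east=+8, north=+0); A at (east=-10, north=-13).
Therefore A relative to G: (east=-10, north=-13).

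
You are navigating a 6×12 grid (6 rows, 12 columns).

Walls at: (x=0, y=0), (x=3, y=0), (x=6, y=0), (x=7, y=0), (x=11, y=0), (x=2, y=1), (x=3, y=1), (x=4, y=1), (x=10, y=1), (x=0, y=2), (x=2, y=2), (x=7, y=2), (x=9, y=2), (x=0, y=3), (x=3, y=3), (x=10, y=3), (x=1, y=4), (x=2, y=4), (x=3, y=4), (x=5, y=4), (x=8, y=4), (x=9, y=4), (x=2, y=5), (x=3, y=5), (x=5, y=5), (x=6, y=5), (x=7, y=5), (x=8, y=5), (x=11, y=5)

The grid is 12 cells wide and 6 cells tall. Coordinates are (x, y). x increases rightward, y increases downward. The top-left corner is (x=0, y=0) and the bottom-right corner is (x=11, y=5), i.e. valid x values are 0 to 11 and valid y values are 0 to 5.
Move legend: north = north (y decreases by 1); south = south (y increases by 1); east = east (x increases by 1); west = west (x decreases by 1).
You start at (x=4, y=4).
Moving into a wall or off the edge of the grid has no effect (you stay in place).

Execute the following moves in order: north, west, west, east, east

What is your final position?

Answer: Final position: (x=6, y=3)

Derivation:
Start: (x=4, y=4)
  north (north): (x=4, y=4) -> (x=4, y=3)
  west (west): blocked, stay at (x=4, y=3)
  west (west): blocked, stay at (x=4, y=3)
  east (east): (x=4, y=3) -> (x=5, y=3)
  east (east): (x=5, y=3) -> (x=6, y=3)
Final: (x=6, y=3)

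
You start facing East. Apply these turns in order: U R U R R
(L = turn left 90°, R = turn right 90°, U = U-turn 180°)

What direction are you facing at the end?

Start: East
  U (U-turn (180°)) -> West
  R (right (90° clockwise)) -> North
  U (U-turn (180°)) -> South
  R (right (90° clockwise)) -> West
  R (right (90° clockwise)) -> North
Final: North

Answer: Final heading: North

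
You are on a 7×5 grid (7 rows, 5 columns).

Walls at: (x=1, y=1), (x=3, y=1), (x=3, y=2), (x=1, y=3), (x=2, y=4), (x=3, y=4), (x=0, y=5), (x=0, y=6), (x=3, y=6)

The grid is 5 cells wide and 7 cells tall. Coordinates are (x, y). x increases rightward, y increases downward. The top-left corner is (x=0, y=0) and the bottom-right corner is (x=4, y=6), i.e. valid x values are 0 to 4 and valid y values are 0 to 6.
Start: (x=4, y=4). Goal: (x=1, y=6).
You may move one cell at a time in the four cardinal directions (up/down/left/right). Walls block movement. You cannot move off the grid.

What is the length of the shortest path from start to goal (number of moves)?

Answer: Shortest path length: 5

Derivation:
BFS from (x=4, y=4) until reaching (x=1, y=6):
  Distance 0: (x=4, y=4)
  Distance 1: (x=4, y=3), (x=4, y=5)
  Distance 2: (x=4, y=2), (x=3, y=3), (x=3, y=5), (x=4, y=6)
  Distance 3: (x=4, y=1), (x=2, y=3), (x=2, y=5)
  Distance 4: (x=4, y=0), (x=2, y=2), (x=1, y=5), (x=2, y=6)
  Distance 5: (x=3, y=0), (x=2, y=1), (x=1, y=2), (x=1, y=4), (x=1, y=6)  <- goal reached here
One shortest path (5 moves): (x=4, y=4) -> (x=4, y=5) -> (x=3, y=5) -> (x=2, y=5) -> (x=1, y=5) -> (x=1, y=6)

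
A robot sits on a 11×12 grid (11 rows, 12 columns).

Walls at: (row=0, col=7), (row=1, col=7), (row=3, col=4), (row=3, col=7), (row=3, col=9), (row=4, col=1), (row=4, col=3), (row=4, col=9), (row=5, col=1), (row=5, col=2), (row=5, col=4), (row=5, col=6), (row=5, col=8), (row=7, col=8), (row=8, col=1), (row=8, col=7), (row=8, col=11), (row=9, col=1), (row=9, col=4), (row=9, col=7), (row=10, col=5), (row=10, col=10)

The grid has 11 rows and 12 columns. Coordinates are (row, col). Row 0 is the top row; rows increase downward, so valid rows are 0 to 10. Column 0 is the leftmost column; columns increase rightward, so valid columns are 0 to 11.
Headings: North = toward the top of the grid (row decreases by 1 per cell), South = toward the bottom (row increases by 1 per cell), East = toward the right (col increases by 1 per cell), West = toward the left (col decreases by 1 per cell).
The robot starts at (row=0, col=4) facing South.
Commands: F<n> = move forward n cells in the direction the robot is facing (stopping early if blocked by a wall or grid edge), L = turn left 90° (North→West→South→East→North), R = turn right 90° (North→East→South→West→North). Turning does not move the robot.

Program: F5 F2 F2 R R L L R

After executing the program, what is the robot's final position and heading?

Start: (row=0, col=4), facing South
  F5: move forward 2/5 (blocked), now at (row=2, col=4)
  F2: move forward 0/2 (blocked), now at (row=2, col=4)
  F2: move forward 0/2 (blocked), now at (row=2, col=4)
  R: turn right, now facing West
  R: turn right, now facing North
  L: turn left, now facing West
  L: turn left, now facing South
  R: turn right, now facing West
Final: (row=2, col=4), facing West

Answer: Final position: (row=2, col=4), facing West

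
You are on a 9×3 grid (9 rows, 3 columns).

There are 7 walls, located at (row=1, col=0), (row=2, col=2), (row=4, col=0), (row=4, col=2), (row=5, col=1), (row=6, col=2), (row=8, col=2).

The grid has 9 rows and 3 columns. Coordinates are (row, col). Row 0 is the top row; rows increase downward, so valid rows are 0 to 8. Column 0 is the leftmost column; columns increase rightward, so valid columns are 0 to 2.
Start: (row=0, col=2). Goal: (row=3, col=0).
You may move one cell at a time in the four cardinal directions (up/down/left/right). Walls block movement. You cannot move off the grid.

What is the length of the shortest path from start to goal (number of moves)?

Answer: Shortest path length: 5

Derivation:
BFS from (row=0, col=2) until reaching (row=3, col=0):
  Distance 0: (row=0, col=2)
  Distance 1: (row=0, col=1), (row=1, col=2)
  Distance 2: (row=0, col=0), (row=1, col=1)
  Distance 3: (row=2, col=1)
  Distance 4: (row=2, col=0), (row=3, col=1)
  Distance 5: (row=3, col=0), (row=3, col=2), (row=4, col=1)  <- goal reached here
One shortest path (5 moves): (row=0, col=2) -> (row=0, col=1) -> (row=1, col=1) -> (row=2, col=1) -> (row=2, col=0) -> (row=3, col=0)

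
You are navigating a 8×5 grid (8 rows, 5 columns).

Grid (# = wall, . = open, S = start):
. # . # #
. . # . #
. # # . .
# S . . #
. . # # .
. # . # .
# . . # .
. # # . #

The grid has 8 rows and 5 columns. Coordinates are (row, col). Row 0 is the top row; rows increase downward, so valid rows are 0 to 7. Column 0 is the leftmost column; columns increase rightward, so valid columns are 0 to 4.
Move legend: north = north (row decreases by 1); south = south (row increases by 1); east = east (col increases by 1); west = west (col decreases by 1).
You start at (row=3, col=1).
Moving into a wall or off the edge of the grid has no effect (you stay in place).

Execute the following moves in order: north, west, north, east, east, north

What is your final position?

Start: (row=3, col=1)
  north (north): blocked, stay at (row=3, col=1)
  west (west): blocked, stay at (row=3, col=1)
  north (north): blocked, stay at (row=3, col=1)
  east (east): (row=3, col=1) -> (row=3, col=2)
  east (east): (row=3, col=2) -> (row=3, col=3)
  north (north): (row=3, col=3) -> (row=2, col=3)
Final: (row=2, col=3)

Answer: Final position: (row=2, col=3)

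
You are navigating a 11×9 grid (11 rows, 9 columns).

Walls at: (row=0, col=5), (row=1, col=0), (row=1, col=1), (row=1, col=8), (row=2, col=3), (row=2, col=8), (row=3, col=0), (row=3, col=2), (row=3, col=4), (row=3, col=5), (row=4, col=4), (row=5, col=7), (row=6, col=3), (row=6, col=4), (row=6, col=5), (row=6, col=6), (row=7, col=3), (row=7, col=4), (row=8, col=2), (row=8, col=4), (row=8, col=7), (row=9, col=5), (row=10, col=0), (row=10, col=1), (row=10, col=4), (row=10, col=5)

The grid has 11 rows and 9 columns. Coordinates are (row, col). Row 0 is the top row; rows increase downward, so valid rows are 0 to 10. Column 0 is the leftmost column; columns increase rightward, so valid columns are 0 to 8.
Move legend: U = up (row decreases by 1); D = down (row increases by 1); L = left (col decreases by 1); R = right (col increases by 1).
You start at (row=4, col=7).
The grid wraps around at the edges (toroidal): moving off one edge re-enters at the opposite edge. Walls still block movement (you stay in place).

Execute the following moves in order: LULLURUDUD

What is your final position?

Answer: Final position: (row=2, col=7)

Derivation:
Start: (row=4, col=7)
  L (left): (row=4, col=7) -> (row=4, col=6)
  U (up): (row=4, col=6) -> (row=3, col=6)
  L (left): blocked, stay at (row=3, col=6)
  L (left): blocked, stay at (row=3, col=6)
  U (up): (row=3, col=6) -> (row=2, col=6)
  R (right): (row=2, col=6) -> (row=2, col=7)
  U (up): (row=2, col=7) -> (row=1, col=7)
  D (down): (row=1, col=7) -> (row=2, col=7)
  U (up): (row=2, col=7) -> (row=1, col=7)
  D (down): (row=1, col=7) -> (row=2, col=7)
Final: (row=2, col=7)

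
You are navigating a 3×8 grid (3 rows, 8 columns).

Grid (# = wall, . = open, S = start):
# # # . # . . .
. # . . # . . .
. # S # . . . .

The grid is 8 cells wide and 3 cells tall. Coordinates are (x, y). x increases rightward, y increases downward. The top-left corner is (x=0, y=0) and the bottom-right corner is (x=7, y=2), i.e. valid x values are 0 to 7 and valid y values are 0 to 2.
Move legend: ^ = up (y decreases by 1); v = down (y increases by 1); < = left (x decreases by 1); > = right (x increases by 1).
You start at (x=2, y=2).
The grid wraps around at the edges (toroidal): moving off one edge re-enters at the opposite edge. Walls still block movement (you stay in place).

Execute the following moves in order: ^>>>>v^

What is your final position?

Answer: Final position: (x=3, y=0)

Derivation:
Start: (x=2, y=2)
  ^ (up): (x=2, y=2) -> (x=2, y=1)
  > (right): (x=2, y=1) -> (x=3, y=1)
  [×3]> (right): blocked, stay at (x=3, y=1)
  v (down): blocked, stay at (x=3, y=1)
  ^ (up): (x=3, y=1) -> (x=3, y=0)
Final: (x=3, y=0)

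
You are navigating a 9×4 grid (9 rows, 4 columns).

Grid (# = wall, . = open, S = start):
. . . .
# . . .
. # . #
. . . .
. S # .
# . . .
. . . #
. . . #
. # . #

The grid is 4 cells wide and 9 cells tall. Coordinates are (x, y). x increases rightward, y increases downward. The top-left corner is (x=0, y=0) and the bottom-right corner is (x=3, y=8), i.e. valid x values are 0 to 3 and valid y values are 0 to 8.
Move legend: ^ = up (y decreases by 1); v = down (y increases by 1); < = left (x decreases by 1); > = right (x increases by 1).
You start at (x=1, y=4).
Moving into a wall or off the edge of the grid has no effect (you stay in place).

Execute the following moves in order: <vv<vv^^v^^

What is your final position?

Start: (x=1, y=4)
  < (left): (x=1, y=4) -> (x=0, y=4)
  v (down): blocked, stay at (x=0, y=4)
  v (down): blocked, stay at (x=0, y=4)
  < (left): blocked, stay at (x=0, y=4)
  v (down): blocked, stay at (x=0, y=4)
  v (down): blocked, stay at (x=0, y=4)
  ^ (up): (x=0, y=4) -> (x=0, y=3)
  ^ (up): (x=0, y=3) -> (x=0, y=2)
  v (down): (x=0, y=2) -> (x=0, y=3)
  ^ (up): (x=0, y=3) -> (x=0, y=2)
  ^ (up): blocked, stay at (x=0, y=2)
Final: (x=0, y=2)

Answer: Final position: (x=0, y=2)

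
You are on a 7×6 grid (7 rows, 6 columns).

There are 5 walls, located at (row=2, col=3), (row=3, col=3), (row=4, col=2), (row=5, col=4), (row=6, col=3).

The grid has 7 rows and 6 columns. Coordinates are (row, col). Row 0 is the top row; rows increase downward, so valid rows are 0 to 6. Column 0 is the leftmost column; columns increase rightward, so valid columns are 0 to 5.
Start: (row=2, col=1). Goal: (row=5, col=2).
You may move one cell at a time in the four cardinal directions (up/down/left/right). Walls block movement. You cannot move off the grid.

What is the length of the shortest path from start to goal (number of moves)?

Answer: Shortest path length: 4

Derivation:
BFS from (row=2, col=1) until reaching (row=5, col=2):
  Distance 0: (row=2, col=1)
  Distance 1: (row=1, col=1), (row=2, col=0), (row=2, col=2), (row=3, col=1)
  Distance 2: (row=0, col=1), (row=1, col=0), (row=1, col=2), (row=3, col=0), (row=3, col=2), (row=4, col=1)
  Distance 3: (row=0, col=0), (row=0, col=2), (row=1, col=3), (row=4, col=0), (row=5, col=1)
  Distance 4: (row=0, col=3), (row=1, col=4), (row=5, col=0), (row=5, col=2), (row=6, col=1)  <- goal reached here
One shortest path (4 moves): (row=2, col=1) -> (row=3, col=1) -> (row=4, col=1) -> (row=5, col=1) -> (row=5, col=2)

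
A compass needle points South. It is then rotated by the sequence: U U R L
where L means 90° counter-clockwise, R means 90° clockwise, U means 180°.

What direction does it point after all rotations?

Answer: Final heading: South

Derivation:
Start: South
  U (U-turn (180°)) -> North
  U (U-turn (180°)) -> South
  R (right (90° clockwise)) -> West
  L (left (90° counter-clockwise)) -> South
Final: South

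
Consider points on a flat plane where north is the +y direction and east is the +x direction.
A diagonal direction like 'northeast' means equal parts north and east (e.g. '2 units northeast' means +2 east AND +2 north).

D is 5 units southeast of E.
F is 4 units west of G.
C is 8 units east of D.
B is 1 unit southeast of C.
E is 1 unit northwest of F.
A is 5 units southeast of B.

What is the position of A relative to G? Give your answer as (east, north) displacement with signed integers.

Place G at the origin (east=0, north=0).
  F is 4 units west of G: delta (east=-4, north=+0); F at (east=-4, north=0).
  E is 1 unit northwest of F: delta (east=-1, north=+1); E at (east=-5, north=1).
  D is 5 units southeast of E: delta (east=+5, north=-5); D at (east=0, north=-4).
  C is 8 units east of D: delta (east=+8, north=+0); C at (east=8, north=-4).
  B is 1 unit southeast of C: delta (east=+1, north=-1); B at (east=9, north=-5).
  A is 5 units southeast of B: delta (east=+5, north=-5); A at (east=14, north=-10).
Therefore A relative to G: (east=14, north=-10).

Answer: A is at (east=14, north=-10) relative to G.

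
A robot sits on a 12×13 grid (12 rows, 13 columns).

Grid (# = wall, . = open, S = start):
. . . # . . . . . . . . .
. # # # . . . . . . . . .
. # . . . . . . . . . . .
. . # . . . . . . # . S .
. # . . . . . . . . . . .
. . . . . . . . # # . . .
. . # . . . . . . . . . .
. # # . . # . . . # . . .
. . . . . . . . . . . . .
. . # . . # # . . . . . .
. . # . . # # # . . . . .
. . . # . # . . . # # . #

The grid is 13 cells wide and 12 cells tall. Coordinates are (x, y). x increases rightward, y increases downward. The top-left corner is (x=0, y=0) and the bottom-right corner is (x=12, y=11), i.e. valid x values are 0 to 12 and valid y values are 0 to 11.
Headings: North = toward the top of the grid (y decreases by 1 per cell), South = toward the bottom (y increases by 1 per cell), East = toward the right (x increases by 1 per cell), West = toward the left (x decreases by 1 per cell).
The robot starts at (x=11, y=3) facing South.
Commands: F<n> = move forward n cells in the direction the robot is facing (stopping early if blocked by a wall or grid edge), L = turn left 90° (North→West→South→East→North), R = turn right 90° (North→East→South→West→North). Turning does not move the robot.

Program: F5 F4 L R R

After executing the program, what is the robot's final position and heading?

Answer: Final position: (x=11, y=11), facing West

Derivation:
Start: (x=11, y=3), facing South
  F5: move forward 5, now at (x=11, y=8)
  F4: move forward 3/4 (blocked), now at (x=11, y=11)
  L: turn left, now facing East
  R: turn right, now facing South
  R: turn right, now facing West
Final: (x=11, y=11), facing West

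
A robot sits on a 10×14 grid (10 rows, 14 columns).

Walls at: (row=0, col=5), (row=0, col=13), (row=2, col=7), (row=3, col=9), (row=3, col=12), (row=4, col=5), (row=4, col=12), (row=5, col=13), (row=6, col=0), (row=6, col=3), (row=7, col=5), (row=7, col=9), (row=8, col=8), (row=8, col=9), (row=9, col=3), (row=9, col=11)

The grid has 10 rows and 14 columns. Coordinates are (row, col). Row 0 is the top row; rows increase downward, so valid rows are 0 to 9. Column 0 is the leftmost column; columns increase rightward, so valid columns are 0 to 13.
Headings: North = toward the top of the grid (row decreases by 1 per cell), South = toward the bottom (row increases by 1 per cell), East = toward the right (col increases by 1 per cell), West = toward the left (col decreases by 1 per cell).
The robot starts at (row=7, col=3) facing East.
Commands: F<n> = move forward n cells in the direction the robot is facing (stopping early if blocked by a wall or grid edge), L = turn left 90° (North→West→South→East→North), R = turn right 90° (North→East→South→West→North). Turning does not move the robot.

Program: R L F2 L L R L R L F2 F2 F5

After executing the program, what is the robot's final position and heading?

Answer: Final position: (row=7, col=0), facing West

Derivation:
Start: (row=7, col=3), facing East
  R: turn right, now facing South
  L: turn left, now facing East
  F2: move forward 1/2 (blocked), now at (row=7, col=4)
  L: turn left, now facing North
  L: turn left, now facing West
  R: turn right, now facing North
  L: turn left, now facing West
  R: turn right, now facing North
  L: turn left, now facing West
  F2: move forward 2, now at (row=7, col=2)
  F2: move forward 2, now at (row=7, col=0)
  F5: move forward 0/5 (blocked), now at (row=7, col=0)
Final: (row=7, col=0), facing West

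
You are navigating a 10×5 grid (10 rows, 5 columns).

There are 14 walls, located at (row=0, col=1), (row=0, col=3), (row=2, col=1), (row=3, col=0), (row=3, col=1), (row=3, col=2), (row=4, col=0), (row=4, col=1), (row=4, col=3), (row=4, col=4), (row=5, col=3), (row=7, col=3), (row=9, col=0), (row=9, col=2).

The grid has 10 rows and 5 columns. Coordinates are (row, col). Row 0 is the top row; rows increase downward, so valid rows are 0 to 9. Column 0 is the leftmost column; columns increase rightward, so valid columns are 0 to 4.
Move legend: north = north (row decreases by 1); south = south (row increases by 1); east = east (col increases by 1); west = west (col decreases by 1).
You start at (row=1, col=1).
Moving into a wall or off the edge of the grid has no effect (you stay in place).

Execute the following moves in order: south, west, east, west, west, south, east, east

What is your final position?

Start: (row=1, col=1)
  south (south): blocked, stay at (row=1, col=1)
  west (west): (row=1, col=1) -> (row=1, col=0)
  east (east): (row=1, col=0) -> (row=1, col=1)
  west (west): (row=1, col=1) -> (row=1, col=0)
  west (west): blocked, stay at (row=1, col=0)
  south (south): (row=1, col=0) -> (row=2, col=0)
  east (east): blocked, stay at (row=2, col=0)
  east (east): blocked, stay at (row=2, col=0)
Final: (row=2, col=0)

Answer: Final position: (row=2, col=0)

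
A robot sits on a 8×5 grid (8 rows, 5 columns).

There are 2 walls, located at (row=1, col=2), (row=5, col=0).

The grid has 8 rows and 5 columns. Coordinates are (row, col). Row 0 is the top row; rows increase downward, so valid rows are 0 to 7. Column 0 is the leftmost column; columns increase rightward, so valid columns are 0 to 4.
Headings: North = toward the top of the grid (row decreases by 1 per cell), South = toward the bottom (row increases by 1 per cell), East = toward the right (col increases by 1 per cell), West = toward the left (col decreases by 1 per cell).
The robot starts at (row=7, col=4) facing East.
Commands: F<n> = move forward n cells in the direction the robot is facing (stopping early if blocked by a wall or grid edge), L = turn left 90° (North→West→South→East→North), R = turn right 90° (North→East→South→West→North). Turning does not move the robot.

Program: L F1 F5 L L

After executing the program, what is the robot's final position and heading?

Answer: Final position: (row=1, col=4), facing South

Derivation:
Start: (row=7, col=4), facing East
  L: turn left, now facing North
  F1: move forward 1, now at (row=6, col=4)
  F5: move forward 5, now at (row=1, col=4)
  L: turn left, now facing West
  L: turn left, now facing South
Final: (row=1, col=4), facing South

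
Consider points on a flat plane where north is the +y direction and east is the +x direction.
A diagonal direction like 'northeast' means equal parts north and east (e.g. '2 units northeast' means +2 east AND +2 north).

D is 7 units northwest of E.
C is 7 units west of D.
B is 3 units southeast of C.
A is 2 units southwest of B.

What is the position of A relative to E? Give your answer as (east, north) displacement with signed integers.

Place E at the origin (east=0, north=0).
  D is 7 units northwest of E: delta (east=-7, north=+7); D at (east=-7, north=7).
  C is 7 units west of D: delta (east=-7, north=+0); C at (east=-14, north=7).
  B is 3 units southeast of C: delta (east=+3, north=-3); B at (east=-11, north=4).
  A is 2 units southwest of B: delta (east=-2, north=-2); A at (east=-13, north=2).
Therefore A relative to E: (east=-13, north=2).

Answer: A is at (east=-13, north=2) relative to E.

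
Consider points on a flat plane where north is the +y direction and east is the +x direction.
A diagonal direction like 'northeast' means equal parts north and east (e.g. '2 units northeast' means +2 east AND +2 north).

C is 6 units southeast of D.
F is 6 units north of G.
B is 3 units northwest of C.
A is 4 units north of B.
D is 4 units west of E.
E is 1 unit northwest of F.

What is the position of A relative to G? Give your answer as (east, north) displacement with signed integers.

Place G at the origin (east=0, north=0).
  F is 6 units north of G: delta (east=+0, north=+6); F at (east=0, north=6).
  E is 1 unit northwest of F: delta (east=-1, north=+1); E at (east=-1, north=7).
  D is 4 units west of E: delta (east=-4, north=+0); D at (east=-5, north=7).
  C is 6 units southeast of D: delta (east=+6, north=-6); C at (east=1, north=1).
  B is 3 units northwest of C: delta (east=-3, north=+3); B at (east=-2, north=4).
  A is 4 units north of B: delta (east=+0, north=+4); A at (east=-2, north=8).
Therefore A relative to G: (east=-2, north=8).

Answer: A is at (east=-2, north=8) relative to G.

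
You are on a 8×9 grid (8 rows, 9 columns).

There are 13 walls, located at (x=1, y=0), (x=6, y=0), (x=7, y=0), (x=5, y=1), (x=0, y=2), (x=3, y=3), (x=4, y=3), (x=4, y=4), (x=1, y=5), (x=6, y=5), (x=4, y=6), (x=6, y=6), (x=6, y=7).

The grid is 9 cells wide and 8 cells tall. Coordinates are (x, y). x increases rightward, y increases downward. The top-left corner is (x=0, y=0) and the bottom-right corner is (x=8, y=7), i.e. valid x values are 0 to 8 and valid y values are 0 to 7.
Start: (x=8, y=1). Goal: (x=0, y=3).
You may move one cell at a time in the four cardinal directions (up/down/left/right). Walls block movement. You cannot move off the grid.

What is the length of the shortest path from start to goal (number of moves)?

BFS from (x=8, y=1) until reaching (x=0, y=3):
  Distance 0: (x=8, y=1)
  Distance 1: (x=8, y=0), (x=7, y=1), (x=8, y=2)
  Distance 2: (x=6, y=1), (x=7, y=2), (x=8, y=3)
  Distance 3: (x=6, y=2), (x=7, y=3), (x=8, y=4)
  Distance 4: (x=5, y=2), (x=6, y=3), (x=7, y=4), (x=8, y=5)
  Distance 5: (x=4, y=2), (x=5, y=3), (x=6, y=4), (x=7, y=5), (x=8, y=6)
  Distance 6: (x=4, y=1), (x=3, y=2), (x=5, y=4), (x=7, y=6), (x=8, y=7)
  Distance 7: (x=4, y=0), (x=3, y=1), (x=2, y=2), (x=5, y=5), (x=7, y=7)
  Distance 8: (x=3, y=0), (x=5, y=0), (x=2, y=1), (x=1, y=2), (x=2, y=3), (x=4, y=5), (x=5, y=6)
  Distance 9: (x=2, y=0), (x=1, y=1), (x=1, y=3), (x=2, y=4), (x=3, y=5), (x=5, y=7)
  Distance 10: (x=0, y=1), (x=0, y=3), (x=1, y=4), (x=3, y=4), (x=2, y=5), (x=3, y=6), (x=4, y=7)  <- goal reached here
One shortest path (10 moves): (x=8, y=1) -> (x=7, y=1) -> (x=6, y=1) -> (x=6, y=2) -> (x=5, y=2) -> (x=4, y=2) -> (x=3, y=2) -> (x=2, y=2) -> (x=1, y=2) -> (x=1, y=3) -> (x=0, y=3)

Answer: Shortest path length: 10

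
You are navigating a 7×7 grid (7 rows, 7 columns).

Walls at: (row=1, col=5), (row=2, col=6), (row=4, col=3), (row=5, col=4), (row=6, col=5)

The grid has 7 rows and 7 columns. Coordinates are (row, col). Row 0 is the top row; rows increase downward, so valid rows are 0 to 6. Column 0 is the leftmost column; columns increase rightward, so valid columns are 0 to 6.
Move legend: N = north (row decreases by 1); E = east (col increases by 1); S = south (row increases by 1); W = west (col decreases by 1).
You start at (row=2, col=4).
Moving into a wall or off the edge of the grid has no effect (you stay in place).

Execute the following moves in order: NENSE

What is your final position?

Start: (row=2, col=4)
  N (north): (row=2, col=4) -> (row=1, col=4)
  E (east): blocked, stay at (row=1, col=4)
  N (north): (row=1, col=4) -> (row=0, col=4)
  S (south): (row=0, col=4) -> (row=1, col=4)
  E (east): blocked, stay at (row=1, col=4)
Final: (row=1, col=4)

Answer: Final position: (row=1, col=4)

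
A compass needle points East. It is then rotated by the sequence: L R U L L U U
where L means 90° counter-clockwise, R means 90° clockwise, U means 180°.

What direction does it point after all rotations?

Answer: Final heading: East

Derivation:
Start: East
  L (left (90° counter-clockwise)) -> North
  R (right (90° clockwise)) -> East
  U (U-turn (180°)) -> West
  L (left (90° counter-clockwise)) -> South
  L (left (90° counter-clockwise)) -> East
  U (U-turn (180°)) -> West
  U (U-turn (180°)) -> East
Final: East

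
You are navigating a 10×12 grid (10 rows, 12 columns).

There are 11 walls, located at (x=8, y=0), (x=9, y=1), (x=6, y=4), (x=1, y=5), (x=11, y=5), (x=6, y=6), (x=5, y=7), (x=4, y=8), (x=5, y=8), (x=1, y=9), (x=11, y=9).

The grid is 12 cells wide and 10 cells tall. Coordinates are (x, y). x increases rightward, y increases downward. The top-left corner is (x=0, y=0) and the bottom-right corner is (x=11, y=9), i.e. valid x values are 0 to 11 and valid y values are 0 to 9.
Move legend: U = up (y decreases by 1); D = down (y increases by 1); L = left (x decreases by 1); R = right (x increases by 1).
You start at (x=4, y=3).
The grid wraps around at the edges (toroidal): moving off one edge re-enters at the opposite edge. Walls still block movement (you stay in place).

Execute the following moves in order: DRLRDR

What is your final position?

Answer: Final position: (x=6, y=5)

Derivation:
Start: (x=4, y=3)
  D (down): (x=4, y=3) -> (x=4, y=4)
  R (right): (x=4, y=4) -> (x=5, y=4)
  L (left): (x=5, y=4) -> (x=4, y=4)
  R (right): (x=4, y=4) -> (x=5, y=4)
  D (down): (x=5, y=4) -> (x=5, y=5)
  R (right): (x=5, y=5) -> (x=6, y=5)
Final: (x=6, y=5)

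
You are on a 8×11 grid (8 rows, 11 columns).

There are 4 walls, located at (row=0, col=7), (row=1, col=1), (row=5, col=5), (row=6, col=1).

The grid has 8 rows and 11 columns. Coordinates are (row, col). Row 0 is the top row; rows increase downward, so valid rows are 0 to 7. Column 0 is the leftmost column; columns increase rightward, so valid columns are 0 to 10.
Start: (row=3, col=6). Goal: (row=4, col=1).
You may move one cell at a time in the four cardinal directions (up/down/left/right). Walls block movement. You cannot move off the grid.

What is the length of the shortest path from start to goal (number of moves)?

BFS from (row=3, col=6) until reaching (row=4, col=1):
  Distance 0: (row=3, col=6)
  Distance 1: (row=2, col=6), (row=3, col=5), (row=3, col=7), (row=4, col=6)
  Distance 2: (row=1, col=6), (row=2, col=5), (row=2, col=7), (row=3, col=4), (row=3, col=8), (row=4, col=5), (row=4, col=7), (row=5, col=6)
  Distance 3: (row=0, col=6), (row=1, col=5), (row=1, col=7), (row=2, col=4), (row=2, col=8), (row=3, col=3), (row=3, col=9), (row=4, col=4), (row=4, col=8), (row=5, col=7), (row=6, col=6)
  Distance 4: (row=0, col=5), (row=1, col=4), (row=1, col=8), (row=2, col=3), (row=2, col=9), (row=3, col=2), (row=3, col=10), (row=4, col=3), (row=4, col=9), (row=5, col=4), (row=5, col=8), (row=6, col=5), (row=6, col=7), (row=7, col=6)
  Distance 5: (row=0, col=4), (row=0, col=8), (row=1, col=3), (row=1, col=9), (row=2, col=2), (row=2, col=10), (row=3, col=1), (row=4, col=2), (row=4, col=10), (row=5, col=3), (row=5, col=9), (row=6, col=4), (row=6, col=8), (row=7, col=5), (row=7, col=7)
  Distance 6: (row=0, col=3), (row=0, col=9), (row=1, col=2), (row=1, col=10), (row=2, col=1), (row=3, col=0), (row=4, col=1), (row=5, col=2), (row=5, col=10), (row=6, col=3), (row=6, col=9), (row=7, col=4), (row=7, col=8)  <- goal reached here
One shortest path (6 moves): (row=3, col=6) -> (row=3, col=5) -> (row=3, col=4) -> (row=3, col=3) -> (row=3, col=2) -> (row=3, col=1) -> (row=4, col=1)

Answer: Shortest path length: 6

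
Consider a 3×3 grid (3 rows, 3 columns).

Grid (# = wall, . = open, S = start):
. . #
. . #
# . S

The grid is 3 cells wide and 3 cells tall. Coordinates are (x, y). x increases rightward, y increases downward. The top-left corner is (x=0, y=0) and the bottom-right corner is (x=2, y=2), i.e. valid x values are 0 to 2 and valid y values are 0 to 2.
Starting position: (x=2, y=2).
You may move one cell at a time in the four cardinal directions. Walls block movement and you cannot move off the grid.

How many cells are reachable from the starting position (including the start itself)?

Answer: Reachable cells: 6

Derivation:
BFS flood-fill from (x=2, y=2):
  Distance 0: (x=2, y=2)
  Distance 1: (x=1, y=2)
  Distance 2: (x=1, y=1)
  Distance 3: (x=1, y=0), (x=0, y=1)
  Distance 4: (x=0, y=0)
Total reachable: 6 (grid has 6 open cells total)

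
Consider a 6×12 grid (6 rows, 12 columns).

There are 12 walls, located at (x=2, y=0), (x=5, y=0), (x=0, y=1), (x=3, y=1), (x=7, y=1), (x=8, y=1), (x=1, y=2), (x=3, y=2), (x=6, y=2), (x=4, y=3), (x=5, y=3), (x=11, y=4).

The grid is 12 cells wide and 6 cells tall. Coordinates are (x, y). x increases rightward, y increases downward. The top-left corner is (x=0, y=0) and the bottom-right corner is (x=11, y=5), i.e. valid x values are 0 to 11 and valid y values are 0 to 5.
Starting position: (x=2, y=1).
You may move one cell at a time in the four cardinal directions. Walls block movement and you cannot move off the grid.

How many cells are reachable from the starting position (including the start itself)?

BFS flood-fill from (x=2, y=1):
  Distance 0: (x=2, y=1)
  Distance 1: (x=1, y=1), (x=2, y=2)
  Distance 2: (x=1, y=0), (x=2, y=3)
  Distance 3: (x=0, y=0), (x=1, y=3), (x=3, y=3), (x=2, y=4)
  Distance 4: (x=0, y=3), (x=1, y=4), (x=3, y=4), (x=2, y=5)
  Distance 5: (x=0, y=2), (x=0, y=4), (x=4, y=4), (x=1, y=5), (x=3, y=5)
  Distance 6: (x=5, y=4), (x=0, y=5), (x=4, y=5)
  Distance 7: (x=6, y=4), (x=5, y=5)
  Distance 8: (x=6, y=3), (x=7, y=4), (x=6, y=5)
  Distance 9: (x=7, y=3), (x=8, y=4), (x=7, y=5)
  Distance 10: (x=7, y=2), (x=8, y=3), (x=9, y=4), (x=8, y=5)
  Distance 11: (x=8, y=2), (x=9, y=3), (x=10, y=4), (x=9, y=5)
  Distance 12: (x=9, y=2), (x=10, y=3), (x=10, y=5)
  Distance 13: (x=9, y=1), (x=10, y=2), (x=11, y=3), (x=11, y=5)
  Distance 14: (x=9, y=0), (x=10, y=1), (x=11, y=2)
  Distance 15: (x=8, y=0), (x=10, y=0), (x=11, y=1)
  Distance 16: (x=7, y=0), (x=11, y=0)
  Distance 17: (x=6, y=0)
  Distance 18: (x=6, y=1)
  Distance 19: (x=5, y=1)
  Distance 20: (x=4, y=1), (x=5, y=2)
  Distance 21: (x=4, y=0), (x=4, y=2)
  Distance 22: (x=3, y=0)
Total reachable: 60 (grid has 60 open cells total)

Answer: Reachable cells: 60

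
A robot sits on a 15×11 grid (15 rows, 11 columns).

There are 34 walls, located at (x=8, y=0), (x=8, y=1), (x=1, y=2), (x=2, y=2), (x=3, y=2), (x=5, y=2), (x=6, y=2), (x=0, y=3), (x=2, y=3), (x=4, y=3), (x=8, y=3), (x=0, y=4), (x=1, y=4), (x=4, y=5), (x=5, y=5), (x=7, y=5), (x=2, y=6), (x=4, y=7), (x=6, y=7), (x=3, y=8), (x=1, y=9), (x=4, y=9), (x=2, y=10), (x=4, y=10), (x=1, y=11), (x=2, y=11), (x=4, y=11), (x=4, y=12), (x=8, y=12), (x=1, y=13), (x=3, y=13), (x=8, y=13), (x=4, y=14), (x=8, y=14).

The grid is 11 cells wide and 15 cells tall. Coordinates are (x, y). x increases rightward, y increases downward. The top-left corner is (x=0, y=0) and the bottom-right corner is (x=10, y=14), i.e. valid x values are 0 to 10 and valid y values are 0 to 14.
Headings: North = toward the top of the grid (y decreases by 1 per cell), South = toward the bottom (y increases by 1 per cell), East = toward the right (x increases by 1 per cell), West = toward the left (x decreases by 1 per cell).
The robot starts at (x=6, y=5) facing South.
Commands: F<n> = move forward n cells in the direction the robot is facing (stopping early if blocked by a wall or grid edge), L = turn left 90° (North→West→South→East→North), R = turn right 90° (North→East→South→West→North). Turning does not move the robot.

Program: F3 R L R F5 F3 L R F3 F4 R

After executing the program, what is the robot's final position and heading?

Answer: Final position: (x=3, y=6), facing North

Derivation:
Start: (x=6, y=5), facing South
  F3: move forward 1/3 (blocked), now at (x=6, y=6)
  R: turn right, now facing West
  L: turn left, now facing South
  R: turn right, now facing West
  F5: move forward 3/5 (blocked), now at (x=3, y=6)
  F3: move forward 0/3 (blocked), now at (x=3, y=6)
  L: turn left, now facing South
  R: turn right, now facing West
  F3: move forward 0/3 (blocked), now at (x=3, y=6)
  F4: move forward 0/4 (blocked), now at (x=3, y=6)
  R: turn right, now facing North
Final: (x=3, y=6), facing North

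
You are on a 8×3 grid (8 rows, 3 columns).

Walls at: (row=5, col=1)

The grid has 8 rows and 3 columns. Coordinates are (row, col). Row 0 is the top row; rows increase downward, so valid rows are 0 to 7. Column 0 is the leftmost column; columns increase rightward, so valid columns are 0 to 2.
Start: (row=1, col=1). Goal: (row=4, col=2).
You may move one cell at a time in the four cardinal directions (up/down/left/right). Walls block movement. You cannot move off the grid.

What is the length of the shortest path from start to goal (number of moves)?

BFS from (row=1, col=1) until reaching (row=4, col=2):
  Distance 0: (row=1, col=1)
  Distance 1: (row=0, col=1), (row=1, col=0), (row=1, col=2), (row=2, col=1)
  Distance 2: (row=0, col=0), (row=0, col=2), (row=2, col=0), (row=2, col=2), (row=3, col=1)
  Distance 3: (row=3, col=0), (row=3, col=2), (row=4, col=1)
  Distance 4: (row=4, col=0), (row=4, col=2)  <- goal reached here
One shortest path (4 moves): (row=1, col=1) -> (row=1, col=2) -> (row=2, col=2) -> (row=3, col=2) -> (row=4, col=2)

Answer: Shortest path length: 4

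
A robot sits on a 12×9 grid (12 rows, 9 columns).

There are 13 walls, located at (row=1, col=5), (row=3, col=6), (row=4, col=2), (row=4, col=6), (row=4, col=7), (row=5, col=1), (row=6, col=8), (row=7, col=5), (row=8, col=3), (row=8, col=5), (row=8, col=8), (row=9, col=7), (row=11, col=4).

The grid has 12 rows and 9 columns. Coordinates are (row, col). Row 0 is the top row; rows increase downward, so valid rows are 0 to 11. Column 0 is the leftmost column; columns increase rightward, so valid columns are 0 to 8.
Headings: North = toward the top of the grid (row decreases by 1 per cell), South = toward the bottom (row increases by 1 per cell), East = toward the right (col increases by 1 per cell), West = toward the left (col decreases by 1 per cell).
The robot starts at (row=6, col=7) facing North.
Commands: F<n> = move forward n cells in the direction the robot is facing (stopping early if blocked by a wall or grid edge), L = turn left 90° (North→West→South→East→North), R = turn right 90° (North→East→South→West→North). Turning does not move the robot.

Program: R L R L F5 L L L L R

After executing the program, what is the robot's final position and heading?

Answer: Final position: (row=5, col=7), facing East

Derivation:
Start: (row=6, col=7), facing North
  R: turn right, now facing East
  L: turn left, now facing North
  R: turn right, now facing East
  L: turn left, now facing North
  F5: move forward 1/5 (blocked), now at (row=5, col=7)
  L: turn left, now facing West
  L: turn left, now facing South
  L: turn left, now facing East
  L: turn left, now facing North
  R: turn right, now facing East
Final: (row=5, col=7), facing East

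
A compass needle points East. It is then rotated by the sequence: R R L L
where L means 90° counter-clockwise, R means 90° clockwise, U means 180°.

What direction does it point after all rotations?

Start: East
  R (right (90° clockwise)) -> South
  R (right (90° clockwise)) -> West
  L (left (90° counter-clockwise)) -> South
  L (left (90° counter-clockwise)) -> East
Final: East

Answer: Final heading: East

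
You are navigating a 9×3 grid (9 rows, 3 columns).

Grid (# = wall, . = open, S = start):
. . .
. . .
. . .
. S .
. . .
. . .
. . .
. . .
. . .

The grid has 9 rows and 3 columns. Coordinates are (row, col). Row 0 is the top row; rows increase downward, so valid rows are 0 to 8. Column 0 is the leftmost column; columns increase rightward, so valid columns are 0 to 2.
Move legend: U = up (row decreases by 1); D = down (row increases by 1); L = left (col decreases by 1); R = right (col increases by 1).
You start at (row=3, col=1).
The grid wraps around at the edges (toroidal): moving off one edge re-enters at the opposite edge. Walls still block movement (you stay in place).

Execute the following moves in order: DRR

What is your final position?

Start: (row=3, col=1)
  D (down): (row=3, col=1) -> (row=4, col=1)
  R (right): (row=4, col=1) -> (row=4, col=2)
  R (right): (row=4, col=2) -> (row=4, col=0)
Final: (row=4, col=0)

Answer: Final position: (row=4, col=0)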